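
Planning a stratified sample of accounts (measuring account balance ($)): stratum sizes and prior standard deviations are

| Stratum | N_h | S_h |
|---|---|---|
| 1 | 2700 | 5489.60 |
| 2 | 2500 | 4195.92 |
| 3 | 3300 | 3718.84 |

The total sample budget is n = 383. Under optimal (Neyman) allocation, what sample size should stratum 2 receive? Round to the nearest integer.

Neyman allocation: n_h = n · N_h S_h / Σ N_i S_i, with n = 383.
  stratum 1: N_h·S_h = 2700·5489.60 = 14821920.00
  stratum 2: N_h·S_h = 2500·4195.92 = 10489800.00
  stratum 3: N_h·S_h = 3300·3718.84 = 12272172.00
Σ N_h S_h = 37583892.00
n for stratum 2 = 383·10489800.00/37583892.00 = 106.897 → 107

107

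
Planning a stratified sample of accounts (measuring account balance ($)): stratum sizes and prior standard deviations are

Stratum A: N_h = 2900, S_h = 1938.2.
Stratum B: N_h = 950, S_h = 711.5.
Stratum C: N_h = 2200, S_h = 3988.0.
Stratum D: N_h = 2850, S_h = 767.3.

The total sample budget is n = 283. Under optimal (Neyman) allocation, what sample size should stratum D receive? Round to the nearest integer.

36

Neyman allocation: n_h = n · N_h S_h / Σ N_i S_i, with n = 283.
  stratum A: N_h·S_h = 2900·1938.2 = 5620780.00
  stratum B: N_h·S_h = 950·711.5 = 675925.00
  stratum C: N_h·S_h = 2200·3988.0 = 8773600.00
  stratum D: N_h·S_h = 2850·767.3 = 2186805.00
Σ N_h S_h = 17257110.00
n for stratum D = 283·2186805.00/17257110.00 = 35.861 → 36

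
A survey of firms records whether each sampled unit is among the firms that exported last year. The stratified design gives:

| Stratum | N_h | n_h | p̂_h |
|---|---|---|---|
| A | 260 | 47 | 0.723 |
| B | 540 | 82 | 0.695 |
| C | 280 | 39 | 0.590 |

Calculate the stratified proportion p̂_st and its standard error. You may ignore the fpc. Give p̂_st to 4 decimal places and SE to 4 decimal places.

N = 1080; stratum weights W_h = N_h/N.
p̂_st = Σ W_h p̂_h = (260·0.723 + 540·0.695 + 280·0.590)/1080 = 0.67452
V̂(p̂_st) = Σ W_h² p̂_h(1−p̂_h)/(n_h−1):
  stratum A: (260/1080)²·0.723·0.277/46 = 0.000252324
  stratum B: (540/1080)²·0.695·0.305/81 = 0.000654244
  stratum C: (280/1080)²·0.590·0.410/38 = 0.000427879
V̂(p̂_st) = 0.00133445; SE = √V̂ = 0.0365301

p̂_st ≈ 0.6745, SE ≈ 0.0365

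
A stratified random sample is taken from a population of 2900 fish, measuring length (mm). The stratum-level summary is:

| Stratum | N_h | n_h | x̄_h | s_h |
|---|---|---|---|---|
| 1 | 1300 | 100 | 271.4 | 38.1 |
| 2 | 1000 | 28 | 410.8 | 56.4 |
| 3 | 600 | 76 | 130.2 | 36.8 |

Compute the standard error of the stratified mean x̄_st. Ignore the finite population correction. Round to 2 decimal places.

SE(x̄_st) ≈ 4.15

V̂(x̄_st) = Σ W_h² s_h²/n_h, with W_h = N_h/N and N = 2900:
  stratum 1: (1300/2900)²·38.1²/100 = 2.91703
  stratum 2: (1000/2900)²·56.4²/28 = 13.5084
  stratum 3: (600/2900)²·36.8²/76 = 0.762761
V̂(x̄_st) = 17.1882
SE(x̄_st) = √17.1882 = 4.14587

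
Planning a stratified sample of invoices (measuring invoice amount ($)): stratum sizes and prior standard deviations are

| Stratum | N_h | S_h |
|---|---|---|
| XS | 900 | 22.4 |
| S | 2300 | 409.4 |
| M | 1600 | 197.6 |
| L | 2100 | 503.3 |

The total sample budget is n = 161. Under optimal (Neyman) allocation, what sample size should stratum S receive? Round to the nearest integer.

Neyman allocation: n_h = n · N_h S_h / Σ N_i S_i, with n = 161.
  stratum XS: N_h·S_h = 900·22.4 = 20160.00
  stratum S: N_h·S_h = 2300·409.4 = 941620.00
  stratum M: N_h·S_h = 1600·197.6 = 316160.00
  stratum L: N_h·S_h = 2100·503.3 = 1056930.00
Σ N_h S_h = 2334870.00
n for stratum S = 161·941620.00/2334870.00 = 64.929 → 65

65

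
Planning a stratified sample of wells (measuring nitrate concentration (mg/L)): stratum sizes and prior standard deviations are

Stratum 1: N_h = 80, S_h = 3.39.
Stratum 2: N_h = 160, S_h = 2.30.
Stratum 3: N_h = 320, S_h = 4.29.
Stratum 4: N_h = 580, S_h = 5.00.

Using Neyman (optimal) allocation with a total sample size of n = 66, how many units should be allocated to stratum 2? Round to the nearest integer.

5

Neyman allocation: n_h = n · N_h S_h / Σ N_i S_i, with n = 66.
  stratum 1: N_h·S_h = 80·3.39 = 271.20
  stratum 2: N_h·S_h = 160·2.30 = 368.00
  stratum 3: N_h·S_h = 320·4.29 = 1372.80
  stratum 4: N_h·S_h = 580·5.00 = 2900.00
Σ N_h S_h = 4912.00
n for stratum 2 = 66·368.00/4912.00 = 4.945 → 5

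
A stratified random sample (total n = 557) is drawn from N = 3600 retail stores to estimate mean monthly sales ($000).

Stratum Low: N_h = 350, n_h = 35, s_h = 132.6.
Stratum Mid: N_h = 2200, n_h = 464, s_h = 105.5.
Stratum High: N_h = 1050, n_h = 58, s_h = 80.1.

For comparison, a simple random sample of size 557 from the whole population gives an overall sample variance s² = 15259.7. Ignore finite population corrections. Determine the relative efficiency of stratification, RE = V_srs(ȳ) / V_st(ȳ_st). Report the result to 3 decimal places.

RE ≈ 1.185

V̂(ȳ_st) = Σ W_h² s_h²/n_h, with W_h = N_h/N and N = 3600:
  stratum Low: (350/3600)²·132.6²/35 = 4.74843
  stratum Mid: (2200/3600)²·105.5²/464 = 8.95833
  stratum High: (1050/3600)²·80.1²/58 = 9.41046
V_st = 23.1172
V_srs = s²/n = 15259.7/557 = 27.3962
Relative efficiency = V_srs / V_st = 27.3962/23.1172 = 1.1851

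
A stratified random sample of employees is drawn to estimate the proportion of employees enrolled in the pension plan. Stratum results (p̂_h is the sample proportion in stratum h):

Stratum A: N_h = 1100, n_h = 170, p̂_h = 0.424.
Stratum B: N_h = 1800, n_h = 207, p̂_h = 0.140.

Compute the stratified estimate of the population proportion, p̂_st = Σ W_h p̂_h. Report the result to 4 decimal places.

p̂_st ≈ 0.2477

N = 2900; stratum weights W_h = N_h/N.
p̂_st = Σ W_h p̂_h = (1100·0.424 + 1800·0.140)/2900 = 0.24772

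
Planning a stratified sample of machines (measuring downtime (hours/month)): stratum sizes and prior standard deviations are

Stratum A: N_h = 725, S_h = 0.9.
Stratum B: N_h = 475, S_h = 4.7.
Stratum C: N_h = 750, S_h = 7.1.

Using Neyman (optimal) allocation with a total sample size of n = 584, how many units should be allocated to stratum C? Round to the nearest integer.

Neyman allocation: n_h = n · N_h S_h / Σ N_i S_i, with n = 584.
  stratum A: N_h·S_h = 725·0.9 = 652.50
  stratum B: N_h·S_h = 475·4.7 = 2232.50
  stratum C: N_h·S_h = 750·7.1 = 5325.00
Σ N_h S_h = 8210.00
n for stratum C = 584·5325.00/8210.00 = 378.782 → 379

379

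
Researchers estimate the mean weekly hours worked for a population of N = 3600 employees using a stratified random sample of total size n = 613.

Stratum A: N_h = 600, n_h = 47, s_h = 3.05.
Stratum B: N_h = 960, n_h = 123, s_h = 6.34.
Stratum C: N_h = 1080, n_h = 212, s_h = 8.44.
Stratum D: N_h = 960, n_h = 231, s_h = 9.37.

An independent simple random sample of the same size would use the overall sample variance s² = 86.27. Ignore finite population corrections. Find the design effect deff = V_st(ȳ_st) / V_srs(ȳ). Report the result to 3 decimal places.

V̂(ȳ_st) = Σ W_h² s_h²/n_h, with W_h = N_h/N and N = 3600:
  stratum A: (600/3600)²·3.05²/47 = 0.00549793
  stratum B: (960/3600)²·6.34²/123 = 0.0232386
  stratum C: (1080/3600)²·8.44²/212 = 0.0302407
  stratum D: (960/3600)²·9.37²/231 = 0.0270274
V_st = 0.0860047
V_srs = s²/n = 86.27/613 = 0.140734
deff = V_st / V_srs = 0.0860047/0.140734 = 0.6111

deff ≈ 0.611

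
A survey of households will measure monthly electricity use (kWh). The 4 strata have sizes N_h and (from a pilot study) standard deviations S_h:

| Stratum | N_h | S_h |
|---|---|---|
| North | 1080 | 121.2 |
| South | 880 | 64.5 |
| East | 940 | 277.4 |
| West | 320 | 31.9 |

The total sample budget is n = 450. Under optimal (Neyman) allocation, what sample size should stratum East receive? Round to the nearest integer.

Neyman allocation: n_h = n · N_h S_h / Σ N_i S_i, with n = 450.
  stratum North: N_h·S_h = 1080·121.2 = 130896.00
  stratum South: N_h·S_h = 880·64.5 = 56760.00
  stratum East: N_h·S_h = 940·277.4 = 260756.00
  stratum West: N_h·S_h = 320·31.9 = 10208.00
Σ N_h S_h = 458620.00
n for stratum East = 450·260756.00/458620.00 = 255.855 → 256

256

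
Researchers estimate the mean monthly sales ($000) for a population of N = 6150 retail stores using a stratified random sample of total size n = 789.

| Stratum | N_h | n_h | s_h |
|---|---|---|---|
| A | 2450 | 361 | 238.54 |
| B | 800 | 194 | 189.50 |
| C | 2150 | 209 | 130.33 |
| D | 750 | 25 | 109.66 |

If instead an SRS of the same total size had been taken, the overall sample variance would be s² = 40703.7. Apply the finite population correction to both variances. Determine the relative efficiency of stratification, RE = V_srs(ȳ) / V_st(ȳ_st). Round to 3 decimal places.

V̂(ȳ_st) = Σ W_h² (1 − n_h/N_h) s_h²/n_h, with W_h = N_h/N and N = 6150:
  stratum A: (2450/6150)²·(1 − 361/2450)·238.54²/361 = 21.329
  stratum B: (800/6150)²·(1 − 194/800)·189.50²/194 = 2.37262
  stratum C: (2150/6150)²·(1 − 209/2150)·130.33²/209 = 8.96719
  stratum D: (750/6150)²·(1 − 25/750)·109.66²/25 = 6.91521
V_st = 39.584
V_srs = (1 − 789/6150)·40703.7/789 = 44.9705
Relative efficiency = V_srs / V_st = 44.9705/39.584 = 1.1361

RE ≈ 1.136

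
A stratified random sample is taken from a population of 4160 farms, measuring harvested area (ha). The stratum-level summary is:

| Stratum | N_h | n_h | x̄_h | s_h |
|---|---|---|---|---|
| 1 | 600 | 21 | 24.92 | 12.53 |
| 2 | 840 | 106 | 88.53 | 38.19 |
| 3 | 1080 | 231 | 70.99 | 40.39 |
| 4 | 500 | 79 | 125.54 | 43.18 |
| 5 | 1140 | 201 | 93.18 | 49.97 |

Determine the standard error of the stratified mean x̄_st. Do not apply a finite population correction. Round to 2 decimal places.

SE(x̄_st) ≈ 1.57

V̂(x̄_st) = Σ W_h² s_h²/n_h, with W_h = N_h/N and N = 4160:
  stratum 1: (600/4160)²·12.53²/21 = 0.155524
  stratum 2: (840/4160)²·38.19²/106 = 0.561003
  stratum 3: (1080/4160)²·40.39²/231 = 0.475989
  stratum 4: (500/4160)²·43.18²/79 = 0.340951
  stratum 5: (1140/4160)²·49.97²/201 = 0.932923
V̂(x̄_st) = 2.46639
SE(x̄_st) = √2.46639 = 1.57047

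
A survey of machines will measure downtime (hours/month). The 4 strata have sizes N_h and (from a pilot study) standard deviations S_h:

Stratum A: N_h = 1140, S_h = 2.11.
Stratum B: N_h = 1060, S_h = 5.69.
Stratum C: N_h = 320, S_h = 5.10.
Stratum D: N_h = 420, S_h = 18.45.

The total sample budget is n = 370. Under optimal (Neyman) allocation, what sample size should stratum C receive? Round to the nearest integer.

34

Neyman allocation: n_h = n · N_h S_h / Σ N_i S_i, with n = 370.
  stratum A: N_h·S_h = 1140·2.11 = 2405.40
  stratum B: N_h·S_h = 1060·5.69 = 6031.40
  stratum C: N_h·S_h = 320·5.10 = 1632.00
  stratum D: N_h·S_h = 420·18.45 = 7749.00
Σ N_h S_h = 17817.80
n for stratum C = 370·1632.00/17817.80 = 33.890 → 34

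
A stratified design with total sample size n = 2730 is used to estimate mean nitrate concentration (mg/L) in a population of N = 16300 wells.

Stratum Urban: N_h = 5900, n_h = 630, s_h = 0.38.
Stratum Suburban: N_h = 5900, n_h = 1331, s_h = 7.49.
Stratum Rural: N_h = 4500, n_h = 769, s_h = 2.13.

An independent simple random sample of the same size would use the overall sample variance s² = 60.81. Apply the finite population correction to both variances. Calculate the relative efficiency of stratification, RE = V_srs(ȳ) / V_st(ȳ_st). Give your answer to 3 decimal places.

V̂(ȳ_st) = Σ W_h² (1 − n_h/N_h) s_h²/n_h, with W_h = N_h/N and N = 16300:
  stratum Urban: (5900/16300)²·(1 − 630/5900)·0.38²/630 = 2.68234e-05
  stratum Suburban: (5900/16300)²·(1 − 1331/5900)·7.49²/1331 = 0.00427645
  stratum Rural: (4500/16300)²·(1 − 769/4500)·2.13²/769 = 0.000372817
V_st = 0.00467609
V_srs = (1 − 2730/16300)·60.81/2730 = 0.0185441
Relative efficiency = V_srs / V_st = 0.0185441/0.00467609 = 3.9657

RE ≈ 3.966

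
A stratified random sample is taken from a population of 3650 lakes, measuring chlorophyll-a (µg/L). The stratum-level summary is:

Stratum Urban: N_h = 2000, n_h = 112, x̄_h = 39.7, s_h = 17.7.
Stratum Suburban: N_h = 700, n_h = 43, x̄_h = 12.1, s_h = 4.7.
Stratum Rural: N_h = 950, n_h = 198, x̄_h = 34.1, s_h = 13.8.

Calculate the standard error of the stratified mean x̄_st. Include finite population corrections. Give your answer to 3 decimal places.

V̂(x̄_st) = Σ W_h² (1 − n_h/N_h) s_h²/n_h, with W_h = N_h/N and N = 3650:
  stratum Urban: (2000/3650)²·(1 − 112/2000)·17.7²/112 = 0.79282
  stratum Suburban: (700/3650)²·(1 − 43/700)·4.7²/43 = 0.0177339
  stratum Rural: (950/3650)²·(1 − 198/950)·13.8²/198 = 0.0515761
V̂(x̄_st) = 0.86213
SE(x̄_st) = √0.86213 = 0.92851

SE(x̄_st) ≈ 0.929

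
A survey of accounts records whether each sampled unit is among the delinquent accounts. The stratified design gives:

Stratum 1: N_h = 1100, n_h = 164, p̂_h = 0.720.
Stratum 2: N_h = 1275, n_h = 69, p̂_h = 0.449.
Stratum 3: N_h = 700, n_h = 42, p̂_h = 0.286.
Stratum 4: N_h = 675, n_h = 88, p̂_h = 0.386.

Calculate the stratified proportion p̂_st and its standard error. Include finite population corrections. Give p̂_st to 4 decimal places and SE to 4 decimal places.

N = 3750; stratum weights W_h = N_h/N.
p̂_st = Σ W_h p̂_h = (1100·0.720 + 1275·0.449 + 700·0.286 + 675·0.386)/3750 = 0.48673
V̂(p̂_st) = Σ W_h² (1 − n_h/N_h) p̂_h(1−p̂_h)/(n_h−1):
  stratum 1: (1100/3750)²·(1 − 164/1100)·0.720·0.280/163 = 9.05543e-05
  stratum 2: (1275/3750)²·(1 − 69/1275)·0.449·0.551/68 = 0.000397818
  stratum 3: (700/3750)²·(1 − 42/700)·0.286·0.714/41 = 0.000163133
  stratum 4: (675/3750)²·(1 − 88/675)·0.386·0.614/87 = 7.67566e-05
V̂(p̂_st) = 0.000728261; SE = √V̂ = 0.0269863

p̂_st ≈ 0.4867, SE ≈ 0.0270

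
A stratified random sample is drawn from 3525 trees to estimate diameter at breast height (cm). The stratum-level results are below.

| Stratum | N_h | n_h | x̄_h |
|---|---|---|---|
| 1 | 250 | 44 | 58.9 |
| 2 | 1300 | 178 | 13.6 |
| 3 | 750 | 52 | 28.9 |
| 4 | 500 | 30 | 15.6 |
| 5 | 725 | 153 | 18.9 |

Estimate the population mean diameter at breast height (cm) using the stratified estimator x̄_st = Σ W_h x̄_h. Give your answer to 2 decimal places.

x̄_st ≈ 21.44

N = Σ N_h = 3525. Stratum weights W_h = N_h/N.
x̄_st = (250·58.9 + 1300·13.6 + 750·28.9 + 500·15.6 + 725·18.9) / 3525 = 21.4418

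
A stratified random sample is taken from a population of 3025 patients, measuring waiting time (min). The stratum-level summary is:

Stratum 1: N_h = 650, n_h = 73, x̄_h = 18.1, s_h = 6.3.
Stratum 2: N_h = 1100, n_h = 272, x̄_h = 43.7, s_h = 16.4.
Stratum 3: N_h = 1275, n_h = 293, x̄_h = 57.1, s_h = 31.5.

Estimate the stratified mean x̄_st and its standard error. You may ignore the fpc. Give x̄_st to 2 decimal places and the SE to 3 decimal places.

x̄_st = Σ W_h x̄_h = (650·18.1 + 1100·43.7 + 1275·57.1)/3025 = 43.84711
V̂(x̄_st) = Σ W_h² s_h²/n_h, with W_h = N_h/N and N = 3025:
  stratum 1: (650/3025)²·6.3²/73 = 0.0251035
  stratum 2: (1100/3025)²·16.4²/272 = 0.130754
  stratum 3: (1275/3025)²·31.5²/293 = 0.601621
V̂(x̄_st) = 0.757478
SE(x̄_st) = √0.757478 = 0.870332

x̄_st ≈ 43.85, SE ≈ 0.870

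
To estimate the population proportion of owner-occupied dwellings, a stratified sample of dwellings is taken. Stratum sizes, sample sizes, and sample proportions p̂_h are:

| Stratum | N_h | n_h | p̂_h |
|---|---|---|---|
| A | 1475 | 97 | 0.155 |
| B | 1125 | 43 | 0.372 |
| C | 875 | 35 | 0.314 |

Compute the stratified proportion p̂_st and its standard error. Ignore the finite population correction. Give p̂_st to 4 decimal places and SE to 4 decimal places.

p̂_st ≈ 0.2653, SE ≈ 0.0351

N = 3475; stratum weights W_h = N_h/N.
p̂_st = Σ W_h p̂_h = (1475·0.155 + 1125·0.372 + 875·0.314)/3475 = 0.26529
V̂(p̂_st) = Σ W_h² p̂_h(1−p̂_h)/(n_h−1):
  stratum A: (1475/3475)²·0.155·0.845/96 = 0.000245806
  stratum B: (1125/3475)²·0.372·0.628/42 = 0.000582973
  stratum C: (875/3475)²·0.314·0.686/34 = 0.000401681
V̂(p̂_st) = 0.00123046; SE = √V̂ = 0.0350779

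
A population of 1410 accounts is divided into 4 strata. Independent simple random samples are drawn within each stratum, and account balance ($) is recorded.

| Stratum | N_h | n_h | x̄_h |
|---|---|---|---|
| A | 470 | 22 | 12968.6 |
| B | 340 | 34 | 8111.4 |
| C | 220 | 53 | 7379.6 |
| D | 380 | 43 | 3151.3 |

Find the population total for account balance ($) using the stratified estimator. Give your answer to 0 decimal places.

τ̂_st ≈ 11674124

τ̂_st = Σ N_h x̄_h = 470·12968.6 + 340·8111.4 + 220·7379.6 + 380·3151.3 = 11674124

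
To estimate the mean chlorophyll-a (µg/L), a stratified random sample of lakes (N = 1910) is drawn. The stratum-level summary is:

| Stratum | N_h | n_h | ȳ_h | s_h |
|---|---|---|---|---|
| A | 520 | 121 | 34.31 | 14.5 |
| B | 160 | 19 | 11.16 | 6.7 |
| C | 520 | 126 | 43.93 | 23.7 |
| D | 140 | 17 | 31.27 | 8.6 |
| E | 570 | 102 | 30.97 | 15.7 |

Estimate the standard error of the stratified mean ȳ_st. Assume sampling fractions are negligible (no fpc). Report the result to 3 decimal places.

V̂(ȳ_st) = Σ W_h² s_h²/n_h, with W_h = N_h/N and N = 1910:
  stratum A: (520/1910)²·14.5²/121 = 0.128793
  stratum B: (160/1910)²·6.7²/19 = 0.0165794
  stratum C: (520/1910)²·23.7²/126 = 0.33042
  stratum D: (140/1910)²·8.6²/17 = 0.0233742
  stratum E: (570/1910)²·15.7²/102 = 0.21522
V̂(ȳ_st) = 0.714386
SE(ȳ_st) = √0.714386 = 0.845213

SE(ȳ_st) ≈ 0.845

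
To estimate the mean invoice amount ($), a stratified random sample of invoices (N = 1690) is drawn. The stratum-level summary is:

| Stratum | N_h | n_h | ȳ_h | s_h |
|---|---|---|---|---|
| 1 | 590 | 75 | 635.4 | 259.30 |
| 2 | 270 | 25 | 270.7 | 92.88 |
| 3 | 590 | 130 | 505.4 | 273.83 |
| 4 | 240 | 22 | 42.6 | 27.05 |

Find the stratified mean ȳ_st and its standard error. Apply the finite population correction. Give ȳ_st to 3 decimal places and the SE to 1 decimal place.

ȳ_st ≈ 447.565, SE ≈ 12.6

ȳ_st = Σ W_h ȳ_h = (590·635.4 + 270·270.7 + 590·505.4 + 240·42.6)/1690 = 447.56509
V̂(ȳ_st) = Σ W_h² (1 − n_h/N_h) s_h²/n_h, with W_h = N_h/N and N = 1690:
  stratum 1: (590/1690)²·(1 − 75/590)·259.30²/75 = 95.3739
  stratum 2: (270/1690)²·(1 − 25/270)·92.88²/25 = 7.9921
  stratum 3: (590/1690)²·(1 − 130/590)·273.83²/130 = 54.8094
  stratum 4: (240/1690)²·(1 − 22/240)·27.05²/22 = 0.609265
V̂(ȳ_st) = 158.785
SE(ȳ_st) = √158.785 = 12.601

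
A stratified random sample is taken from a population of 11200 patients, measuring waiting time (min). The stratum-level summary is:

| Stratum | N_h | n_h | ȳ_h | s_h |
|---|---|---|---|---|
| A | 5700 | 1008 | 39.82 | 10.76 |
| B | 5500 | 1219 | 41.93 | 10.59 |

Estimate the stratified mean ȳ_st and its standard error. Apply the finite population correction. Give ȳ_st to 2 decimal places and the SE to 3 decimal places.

ȳ_st ≈ 40.86, SE ≈ 0.204

ȳ_st = Σ W_h ȳ_h = (5700·39.82 + 5500·41.93)/11200 = 40.85616
V̂(ȳ_st) = Σ W_h² (1 − n_h/N_h) s_h²/n_h, with W_h = N_h/N and N = 11200:
  stratum A: (5700/11200)²·(1 − 1008/5700)·10.76²/1008 = 0.0244884
  stratum B: (5500/11200)²·(1 − 1219/5500)·10.59²/1219 = 0.0172687
V̂(ȳ_st) = 0.0417571
SE(ȳ_st) = √0.0417571 = 0.204346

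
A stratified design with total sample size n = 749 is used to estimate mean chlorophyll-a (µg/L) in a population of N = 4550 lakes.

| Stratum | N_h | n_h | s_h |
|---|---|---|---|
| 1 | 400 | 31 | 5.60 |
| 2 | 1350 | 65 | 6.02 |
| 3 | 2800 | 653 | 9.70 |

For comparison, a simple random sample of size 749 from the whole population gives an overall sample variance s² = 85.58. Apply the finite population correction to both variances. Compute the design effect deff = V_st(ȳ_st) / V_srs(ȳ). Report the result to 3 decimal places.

deff ≈ 1.003

V̂(ȳ_st) = Σ W_h² (1 − n_h/N_h) s_h²/n_h, with W_h = N_h/N and N = 4550:
  stratum 1: (400/4550)²·(1 − 31/400)·5.60²/31 = 0.00721237
  stratum 2: (1350/4550)²·(1 − 65/1350)·6.02²/65 = 0.046719
  stratum 3: (2800/4550)²·(1 − 653/2800)·9.70²/653 = 0.0418406
V_st = 0.095772
V_srs = (1 − 749/4550)·85.58/749 = 0.0954502
deff = V_st / V_srs = 0.095772/0.0954502 = 1.0034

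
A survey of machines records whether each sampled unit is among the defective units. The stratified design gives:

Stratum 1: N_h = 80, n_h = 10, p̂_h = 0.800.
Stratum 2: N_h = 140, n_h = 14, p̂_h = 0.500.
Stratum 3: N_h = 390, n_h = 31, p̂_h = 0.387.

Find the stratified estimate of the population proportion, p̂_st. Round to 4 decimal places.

p̂_st ≈ 0.4671

N = 610; stratum weights W_h = N_h/N.
p̂_st = Σ W_h p̂_h = (80·0.800 + 140·0.500 + 390·0.387)/610 = 0.46710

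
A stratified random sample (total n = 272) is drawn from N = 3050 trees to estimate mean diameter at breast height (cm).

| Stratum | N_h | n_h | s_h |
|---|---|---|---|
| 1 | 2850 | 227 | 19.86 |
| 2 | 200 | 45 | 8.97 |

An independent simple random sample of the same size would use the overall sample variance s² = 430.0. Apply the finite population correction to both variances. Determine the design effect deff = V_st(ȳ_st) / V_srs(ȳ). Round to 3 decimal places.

deff ≈ 0.974

V̂(ȳ_st) = Σ W_h² (1 − n_h/N_h) s_h²/n_h, with W_h = N_h/N and N = 3050:
  stratum 1: (2850/3050)²·(1 − 227/2850)·19.86²/227 = 1.39629
  stratum 2: (200/3050)²·(1 − 45/200)·8.97²/45 = 0.00595846
V_st = 1.40225
V_srs = (1 − 272/3050)·430.0/272 = 1.4399
deff = V_st / V_srs = 1.40225/1.4399 = 0.9739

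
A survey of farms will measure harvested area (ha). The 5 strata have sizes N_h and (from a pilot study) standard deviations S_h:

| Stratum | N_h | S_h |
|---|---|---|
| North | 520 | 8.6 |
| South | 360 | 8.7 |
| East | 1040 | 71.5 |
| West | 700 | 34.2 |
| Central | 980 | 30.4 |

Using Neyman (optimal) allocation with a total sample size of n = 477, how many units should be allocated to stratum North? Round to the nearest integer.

16

Neyman allocation: n_h = n · N_h S_h / Σ N_i S_i, with n = 477.
  stratum North: N_h·S_h = 520·8.6 = 4472.00
  stratum South: N_h·S_h = 360·8.7 = 3132.00
  stratum East: N_h·S_h = 1040·71.5 = 74360.00
  stratum West: N_h·S_h = 700·34.2 = 23940.00
  stratum Central: N_h·S_h = 980·30.4 = 29792.00
Σ N_h S_h = 135696.00
n for stratum North = 477·4472.00/135696.00 = 15.720 → 16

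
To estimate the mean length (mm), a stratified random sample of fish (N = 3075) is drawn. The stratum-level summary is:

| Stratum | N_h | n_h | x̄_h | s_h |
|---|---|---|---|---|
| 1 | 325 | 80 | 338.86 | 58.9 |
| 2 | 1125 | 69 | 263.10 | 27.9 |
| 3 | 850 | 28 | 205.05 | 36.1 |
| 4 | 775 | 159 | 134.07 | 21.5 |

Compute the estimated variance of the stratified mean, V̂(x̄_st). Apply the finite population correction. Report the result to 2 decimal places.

V̂(x̄_st) = Σ W_h² (1 − n_h/N_h) s_h²/n_h, with W_h = N_h/N and N = 3075:
  stratum 1: (325/3075)²·(1 − 80/325)·58.9²/80 = 0.365174
  stratum 2: (1125/3075)²·(1 − 69/1125)·27.9²/69 = 1.41738
  stratum 3: (850/3075)²·(1 − 28/850)·36.1²/28 = 3.4392
  stratum 4: (775/3075)²·(1 − 159/775)·21.5²/159 = 0.146782
V̂(x̄_st) = 5.36853

V̂(x̄_st) ≈ 5.37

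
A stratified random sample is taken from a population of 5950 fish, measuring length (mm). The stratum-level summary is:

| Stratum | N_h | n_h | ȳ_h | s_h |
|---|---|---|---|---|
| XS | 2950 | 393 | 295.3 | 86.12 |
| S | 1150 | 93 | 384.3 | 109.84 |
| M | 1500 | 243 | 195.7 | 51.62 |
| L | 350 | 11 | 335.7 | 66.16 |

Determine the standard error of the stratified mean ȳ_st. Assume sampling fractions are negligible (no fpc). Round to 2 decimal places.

SE(ȳ_st) ≈ 3.40

V̂(ȳ_st) = Σ W_h² s_h²/n_h, with W_h = N_h/N and N = 5950:
  stratum XS: (2950/5950)²·86.12²/393 = 4.63901
  stratum S: (1150/5950)²·109.84²/93 = 4.84618
  stratum M: (1500/5950)²·51.62²/243 = 0.696913
  stratum L: (350/5950)²·66.16²/11 = 1.37689
V̂(ȳ_st) = 11.559
SE(ȳ_st) = √11.559 = 3.39985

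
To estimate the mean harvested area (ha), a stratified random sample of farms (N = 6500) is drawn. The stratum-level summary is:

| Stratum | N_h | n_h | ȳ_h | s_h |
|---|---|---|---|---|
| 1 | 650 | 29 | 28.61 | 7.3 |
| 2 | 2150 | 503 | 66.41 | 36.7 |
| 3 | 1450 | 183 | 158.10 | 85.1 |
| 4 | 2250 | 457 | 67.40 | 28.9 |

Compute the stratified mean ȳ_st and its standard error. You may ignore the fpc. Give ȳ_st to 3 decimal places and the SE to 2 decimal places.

ȳ_st ≈ 83.427, SE ≈ 1.58

ȳ_st = Σ W_h ȳ_h = (650·28.61 + 2150·66.41 + 1450·158.10 + 2250·67.40)/6500 = 83.42662
V̂(ȳ_st) = Σ W_h² s_h²/n_h, with W_h = N_h/N and N = 6500:
  stratum 1: (650/6500)²·7.3²/29 = 0.0183759
  stratum 2: (2150/6500)²·36.7²/503 = 0.292964
  stratum 3: (1450/6500)²·85.1²/183 = 1.96932
  stratum 4: (2250/6500)²·28.9²/457 = 0.218987
V̂(ȳ_st) = 2.49965
SE(ȳ_st) = √2.49965 = 1.58103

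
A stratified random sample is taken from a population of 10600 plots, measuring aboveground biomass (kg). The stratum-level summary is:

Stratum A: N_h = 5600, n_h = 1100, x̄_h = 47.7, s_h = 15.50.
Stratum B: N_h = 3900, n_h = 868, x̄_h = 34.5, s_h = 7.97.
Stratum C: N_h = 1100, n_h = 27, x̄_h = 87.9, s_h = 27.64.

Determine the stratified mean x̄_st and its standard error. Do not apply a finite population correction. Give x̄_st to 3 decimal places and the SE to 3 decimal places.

x̄_st ≈ 47.015, SE ≈ 0.613

x̄_st = Σ W_h x̄_h = (5600·47.7 + 3900·34.5 + 1100·87.9)/10600 = 47.01509
V̂(x̄_st) = Σ W_h² s_h²/n_h, with W_h = N_h/N and N = 10600:
  stratum A: (5600/10600)²·15.50²/1100 = 0.0609586
  stratum B: (3900/10600)²·7.97²/868 = 0.00990637
  stratum C: (1100/10600)²·27.64²/27 = 0.304709
V̂(x̄_st) = 0.375574
SE(x̄_st) = √0.375574 = 0.612841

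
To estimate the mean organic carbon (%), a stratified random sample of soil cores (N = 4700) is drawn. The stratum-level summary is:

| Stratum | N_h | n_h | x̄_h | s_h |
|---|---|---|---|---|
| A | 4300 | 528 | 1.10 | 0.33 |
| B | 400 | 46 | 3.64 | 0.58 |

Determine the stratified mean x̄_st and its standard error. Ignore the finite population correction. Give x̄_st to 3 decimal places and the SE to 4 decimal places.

x̄_st ≈ 1.316, SE ≈ 0.0150

x̄_st = Σ W_h x̄_h = (4300·1.10 + 400·3.64)/4700 = 1.31617
V̂(x̄_st) = Σ W_h² s_h²/n_h, with W_h = N_h/N and N = 4700:
  stratum A: (4300/4700)²·0.33²/528 = 0.000172638
  stratum B: (400/4700)²·0.58²/46 = 5.29691e-05
V̂(x̄_st) = 0.000225607
SE(x̄_st) = √0.000225607 = 0.0150202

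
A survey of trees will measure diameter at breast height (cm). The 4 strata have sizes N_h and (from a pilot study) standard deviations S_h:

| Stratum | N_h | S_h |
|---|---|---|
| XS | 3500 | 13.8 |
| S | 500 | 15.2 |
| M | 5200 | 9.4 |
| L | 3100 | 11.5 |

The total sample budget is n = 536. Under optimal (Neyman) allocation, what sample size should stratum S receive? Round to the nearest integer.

29

Neyman allocation: n_h = n · N_h S_h / Σ N_i S_i, with n = 536.
  stratum XS: N_h·S_h = 3500·13.8 = 48300.00
  stratum S: N_h·S_h = 500·15.2 = 7600.00
  stratum M: N_h·S_h = 5200·9.4 = 48880.00
  stratum L: N_h·S_h = 3100·11.5 = 35650.00
Σ N_h S_h = 140430.00
n for stratum S = 536·7600.00/140430.00 = 29.008 → 29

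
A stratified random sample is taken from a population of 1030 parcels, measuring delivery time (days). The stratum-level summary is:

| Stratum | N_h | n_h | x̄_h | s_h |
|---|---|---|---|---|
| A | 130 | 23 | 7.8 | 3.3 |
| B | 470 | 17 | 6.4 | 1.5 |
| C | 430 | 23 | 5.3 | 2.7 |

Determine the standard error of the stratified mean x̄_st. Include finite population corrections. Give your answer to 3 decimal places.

SE(x̄_st) ≈ 0.292

V̂(x̄_st) = Σ W_h² (1 − n_h/N_h) s_h²/n_h, with W_h = N_h/N and N = 1030:
  stratum A: (130/1030)²·(1 − 23/130)·3.3²/23 = 0.00620801
  stratum B: (470/1030)²·(1 − 17/470)·1.5²/17 = 0.0265617
  stratum C: (430/1030)²·(1 − 23/430)·2.7²/23 = 0.0522863
V̂(x̄_st) = 0.085056
SE(x̄_st) = √0.085056 = 0.291644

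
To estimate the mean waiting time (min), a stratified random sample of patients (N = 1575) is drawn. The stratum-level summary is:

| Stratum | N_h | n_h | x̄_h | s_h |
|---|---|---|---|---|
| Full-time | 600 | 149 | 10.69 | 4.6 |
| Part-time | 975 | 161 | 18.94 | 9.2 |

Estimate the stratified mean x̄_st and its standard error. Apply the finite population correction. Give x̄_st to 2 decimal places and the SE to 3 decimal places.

x̄_st = Σ W_h x̄_h = (600·10.69 + 975·18.94)/1575 = 15.79714
V̂(x̄_st) = Σ W_h² (1 − n_h/N_h) s_h²/n_h, with W_h = N_h/N and N = 1575:
  stratum Full-time: (600/1575)²·(1 − 149/600)·4.6²/149 = 0.0154916
  stratum Part-time: (975/1575)²·(1 − 161/975)·9.2²/161 = 0.168197
V̂(x̄_st) = 0.183688
SE(x̄_st) = √0.183688 = 0.428589

x̄_st ≈ 15.80, SE ≈ 0.429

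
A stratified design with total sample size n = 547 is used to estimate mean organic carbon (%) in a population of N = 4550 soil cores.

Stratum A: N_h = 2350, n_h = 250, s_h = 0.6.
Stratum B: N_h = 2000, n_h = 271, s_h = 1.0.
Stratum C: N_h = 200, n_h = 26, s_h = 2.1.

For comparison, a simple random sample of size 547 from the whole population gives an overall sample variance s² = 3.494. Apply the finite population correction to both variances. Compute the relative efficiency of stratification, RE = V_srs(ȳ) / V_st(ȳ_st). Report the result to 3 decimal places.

RE ≈ 4.515

V̂(ȳ_st) = Σ W_h² (1 − n_h/N_h) s_h²/n_h, with W_h = N_h/N and N = 4550:
  stratum A: (2350/4550)²·(1 − 250/2350)·0.6²/250 = 0.000343263
  stratum B: (2000/4550)²·(1 − 271/2000)·1.0²/271 = 0.000616358
  stratum C: (200/4550)²·(1 − 26/200)·2.1²/26 = 0.000285116
V_st = 0.00124474
V_srs = (1 − 547/4550)·3.494/547 = 0.00561966
Relative efficiency = V_srs / V_st = 0.00561966/0.00124474 = 4.5147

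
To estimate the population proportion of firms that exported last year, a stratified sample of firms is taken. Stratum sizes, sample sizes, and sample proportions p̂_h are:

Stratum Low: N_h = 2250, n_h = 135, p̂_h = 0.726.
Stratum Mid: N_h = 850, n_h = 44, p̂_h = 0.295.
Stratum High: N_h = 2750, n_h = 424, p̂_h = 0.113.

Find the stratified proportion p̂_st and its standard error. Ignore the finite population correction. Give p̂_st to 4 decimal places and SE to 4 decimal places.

p̂_st ≈ 0.3752, SE ≈ 0.0193

N = 5850; stratum weights W_h = N_h/N.
p̂_st = Σ W_h p̂_h = (2250·0.726 + 850·0.295 + 2750·0.113)/5850 = 0.37521
V̂(p̂_st) = Σ W_h² p̂_h(1−p̂_h)/(n_h−1):
  stratum Low: (2250/5850)²·0.726·0.274/134 = 0.000219602
  stratum Mid: (850/5850)²·0.295·0.705/43 = 0.00010211
  stratum High: (2750/5850)²·0.113·0.887/423 = 5.23619e-05
V̂(p̂_st) = 0.000374074; SE = √V̂ = 0.019341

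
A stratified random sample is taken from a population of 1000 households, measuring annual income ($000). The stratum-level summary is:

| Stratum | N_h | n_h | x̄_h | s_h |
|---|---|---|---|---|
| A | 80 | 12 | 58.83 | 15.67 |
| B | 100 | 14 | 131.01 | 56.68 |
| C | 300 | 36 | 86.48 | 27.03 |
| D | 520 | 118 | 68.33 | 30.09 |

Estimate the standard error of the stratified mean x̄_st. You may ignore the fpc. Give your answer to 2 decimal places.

V̂(x̄_st) = Σ W_h² s_h²/n_h, with W_h = N_h/N and N = 1000:
  stratum A: (80/1000)²·15.67²/12 = 0.130959
  stratum B: (100/1000)²·56.68²/14 = 2.29473
  stratum C: (300/1000)²·27.03²/36 = 1.82655
  stratum D: (520/1000)²·30.09²/118 = 2.07477
V̂(x̄_st) = 6.32701
SE(x̄_st) = √6.32701 = 2.51535

SE(x̄_st) ≈ 2.52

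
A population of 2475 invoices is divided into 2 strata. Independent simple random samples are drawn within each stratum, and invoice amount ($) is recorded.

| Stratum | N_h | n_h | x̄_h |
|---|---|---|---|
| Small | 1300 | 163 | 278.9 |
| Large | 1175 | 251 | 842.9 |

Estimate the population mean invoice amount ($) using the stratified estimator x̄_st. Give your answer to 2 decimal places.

N = Σ N_h = 2475. Stratum weights W_h = N_h/N.
x̄_st = (1300·278.9 + 1175·842.9) / 2475 = 546.6576

x̄_st ≈ 546.66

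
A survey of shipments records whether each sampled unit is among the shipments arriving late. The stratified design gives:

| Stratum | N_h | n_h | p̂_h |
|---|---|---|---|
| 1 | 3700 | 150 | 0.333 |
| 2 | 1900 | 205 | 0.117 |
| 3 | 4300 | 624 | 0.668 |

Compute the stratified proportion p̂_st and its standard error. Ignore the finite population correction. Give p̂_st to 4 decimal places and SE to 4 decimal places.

N = 9900; stratum weights W_h = N_h/N.
p̂_st = Σ W_h p̂_h = (3700·0.333 + 1900·0.117 + 4300·0.668)/9900 = 0.43705
V̂(p̂_st) = Σ W_h² p̂_h(1−p̂_h)/(n_h−1):
  stratum 1: (3700/9900)²·0.333·0.667/149 = 0.000208217
  stratum 2: (1900/9900)²·0.117·0.883/204 = 1.86532e-05
  stratum 3: (4300/9900)²·0.668·0.332/623 = 6.71573e-05
V̂(p̂_st) = 0.000294028; SE = √V̂ = 0.0171472

p̂_st ≈ 0.4371, SE ≈ 0.0171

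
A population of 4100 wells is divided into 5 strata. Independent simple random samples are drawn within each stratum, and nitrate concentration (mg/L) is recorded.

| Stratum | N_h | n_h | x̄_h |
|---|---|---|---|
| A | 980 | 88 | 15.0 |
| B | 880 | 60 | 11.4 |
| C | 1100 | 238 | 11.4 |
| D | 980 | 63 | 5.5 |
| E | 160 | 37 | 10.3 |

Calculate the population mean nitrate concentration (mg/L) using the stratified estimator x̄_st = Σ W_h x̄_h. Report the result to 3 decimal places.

x̄_st ≈ 10.807

N = Σ N_h = 4100. Stratum weights W_h = N_h/N.
x̄_st = (980·15.0 + 880·11.4 + 1100·11.4 + 980·5.5 + 160·10.3) / 4100 = 10.80732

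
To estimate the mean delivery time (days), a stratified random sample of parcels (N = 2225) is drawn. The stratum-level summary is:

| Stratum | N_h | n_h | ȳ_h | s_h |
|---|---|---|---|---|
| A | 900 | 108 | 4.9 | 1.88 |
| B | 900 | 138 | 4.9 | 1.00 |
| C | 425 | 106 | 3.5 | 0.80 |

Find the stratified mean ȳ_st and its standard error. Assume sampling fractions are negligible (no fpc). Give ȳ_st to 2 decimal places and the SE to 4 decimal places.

ȳ_st ≈ 4.63, SE ≈ 0.0822

ȳ_st = Σ W_h ȳ_h = (900·4.9 + 900·4.9 + 425·3.5)/2225 = 4.63258
V̂(ȳ_st) = Σ W_h² s_h²/n_h, with W_h = N_h/N and N = 2225:
  stratum A: (900/2225)²·1.88²/108 = 0.00535448
  stratum B: (900/2225)²·1.00²/138 = 0.00118562
  stratum C: (425/2225)²·0.80²/106 = 0.000220289
V̂(ȳ_st) = 0.00676039
SE(ȳ_st) = √0.00676039 = 0.0822216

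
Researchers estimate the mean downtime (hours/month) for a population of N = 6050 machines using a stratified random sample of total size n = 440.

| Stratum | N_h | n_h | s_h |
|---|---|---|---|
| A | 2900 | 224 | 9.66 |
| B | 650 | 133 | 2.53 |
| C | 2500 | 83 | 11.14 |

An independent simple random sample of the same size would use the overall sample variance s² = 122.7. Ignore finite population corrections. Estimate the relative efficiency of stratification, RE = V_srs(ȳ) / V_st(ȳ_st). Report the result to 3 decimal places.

V̂(ȳ_st) = Σ W_h² s_h²/n_h, with W_h = N_h/N and N = 6050:
  stratum A: (2900/6050)²·9.66²/224 = 0.0957175
  stratum B: (650/6050)²·2.53²/133 = 0.000555527
  stratum C: (2500/6050)²·11.14²/83 = 0.255306
V_st = 0.351579
V_srs = s²/n = 122.7/440 = 0.278864
Relative efficiency = V_srs / V_st = 0.278864/0.351579 = 0.7932

RE ≈ 0.793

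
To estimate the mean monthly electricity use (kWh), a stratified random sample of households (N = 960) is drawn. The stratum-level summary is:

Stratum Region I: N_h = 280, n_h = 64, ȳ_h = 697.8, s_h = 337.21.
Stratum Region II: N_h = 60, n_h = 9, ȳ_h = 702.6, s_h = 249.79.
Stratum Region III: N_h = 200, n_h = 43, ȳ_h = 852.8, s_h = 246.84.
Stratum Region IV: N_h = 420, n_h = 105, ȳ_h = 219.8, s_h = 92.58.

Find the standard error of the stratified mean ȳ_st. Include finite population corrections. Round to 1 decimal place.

SE(ȳ_st) ≈ 14.1

V̂(ȳ_st) = Σ W_h² (1 − n_h/N_h) s_h²/n_h, with W_h = N_h/N and N = 960:
  stratum Region I: (280/960)²·(1 − 64/280)·337.21²/64 = 116.598
  stratum Region II: (60/960)²·(1 − 9/60)·249.79²/9 = 23.019
  stratum Region III: (200/960)²·(1 − 43/200)·246.84²/43 = 48.2781
  stratum Region IV: (420/960)²·(1 − 105/420)·92.58²/105 = 11.7182
V̂(ȳ_st) = 199.613
SE(ȳ_st) = √199.613 = 14.1284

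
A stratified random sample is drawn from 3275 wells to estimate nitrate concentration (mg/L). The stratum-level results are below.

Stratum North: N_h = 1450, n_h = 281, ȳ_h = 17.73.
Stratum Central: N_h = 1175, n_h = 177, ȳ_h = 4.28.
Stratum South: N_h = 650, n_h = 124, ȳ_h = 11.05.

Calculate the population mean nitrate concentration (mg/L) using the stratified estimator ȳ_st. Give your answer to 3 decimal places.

N = Σ N_h = 3275. Stratum weights W_h = N_h/N.
ȳ_st = (1450·17.73 + 1175·4.28 + 650·11.05) / 3275 = 11.57863

ȳ_st ≈ 11.579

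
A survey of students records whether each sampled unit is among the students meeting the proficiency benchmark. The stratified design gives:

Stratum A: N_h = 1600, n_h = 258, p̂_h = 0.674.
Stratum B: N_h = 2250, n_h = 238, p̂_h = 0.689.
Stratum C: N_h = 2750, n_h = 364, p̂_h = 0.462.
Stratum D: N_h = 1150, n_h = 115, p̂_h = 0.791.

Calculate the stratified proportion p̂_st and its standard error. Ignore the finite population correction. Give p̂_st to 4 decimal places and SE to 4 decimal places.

p̂_st ≈ 0.6205, SE ≈ 0.0152

N = 7750; stratum weights W_h = N_h/N.
p̂_st = Σ W_h p̂_h = (1600·0.674 + 2250·0.689 + 2750·0.462 + 1150·0.791)/7750 = 0.62049
V̂(p̂_st) = Σ W_h² p̂_h(1−p̂_h)/(n_h−1):
  stratum A: (1600/7750)²·0.674·0.326/257 = 3.64402e-05
  stratum B: (2250/7750)²·0.689·0.311/237 = 7.62067e-05
  stratum C: (2750/7750)²·0.462·0.538/363 = 8.62144e-05
  stratum D: (1150/7750)²·0.791·0.209/114 = 3.19308e-05
V̂(p̂_st) = 0.000230792; SE = √V̂ = 0.0151918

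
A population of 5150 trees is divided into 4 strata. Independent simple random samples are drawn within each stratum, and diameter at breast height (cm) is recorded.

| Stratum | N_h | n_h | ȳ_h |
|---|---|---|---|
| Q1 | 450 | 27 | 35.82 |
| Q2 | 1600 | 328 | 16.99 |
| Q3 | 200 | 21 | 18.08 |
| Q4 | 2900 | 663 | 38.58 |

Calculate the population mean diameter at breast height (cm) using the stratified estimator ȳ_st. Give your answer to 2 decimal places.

ȳ_st ≈ 30.84

N = Σ N_h = 5150. Stratum weights W_h = N_h/N.
ȳ_st = (450·35.82 + 1600·16.99 + 200·18.08 + 2900·38.58) / 5150 = 30.8351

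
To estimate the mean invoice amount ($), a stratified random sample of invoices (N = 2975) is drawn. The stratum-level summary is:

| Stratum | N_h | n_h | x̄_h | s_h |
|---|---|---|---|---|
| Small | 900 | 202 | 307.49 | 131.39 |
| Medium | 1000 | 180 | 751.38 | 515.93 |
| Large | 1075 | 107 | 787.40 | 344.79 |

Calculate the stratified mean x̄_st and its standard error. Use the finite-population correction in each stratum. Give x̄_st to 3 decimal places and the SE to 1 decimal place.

x̄_st = Σ W_h x̄_h = (900·307.49 + 1000·751.38 + 1075·787.40)/2975 = 630.10958
V̂(x̄_st) = Σ W_h² (1 − n_h/N_h) s_h²/n_h, with W_h = N_h/N and N = 2975:
  stratum Small: (900/2975)²·(1 − 202/900)·131.39²/202 = 6.06593
  stratum Medium: (1000/2975)²·(1 − 180/1000)·515.93²/180 = 137.009
  stratum Large: (1075/2975)²·(1 − 107/1075)·344.79²/107 = 130.628
V̂(x̄_st) = 273.703
SE(x̄_st) = √273.703 = 16.544

x̄_st ≈ 630.110, SE ≈ 16.5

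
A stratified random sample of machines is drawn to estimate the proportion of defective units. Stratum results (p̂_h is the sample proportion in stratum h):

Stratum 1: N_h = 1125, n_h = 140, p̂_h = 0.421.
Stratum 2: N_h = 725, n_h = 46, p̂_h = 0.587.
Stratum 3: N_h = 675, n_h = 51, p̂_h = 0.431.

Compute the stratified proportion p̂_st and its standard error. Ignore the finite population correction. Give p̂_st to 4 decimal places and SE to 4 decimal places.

N = 2525; stratum weights W_h = N_h/N.
p̂_st = Σ W_h p̂_h = (1125·0.421 + 725·0.587 + 675·0.431)/2525 = 0.47134
V̂(p̂_st) = Σ W_h² p̂_h(1−p̂_h)/(n_h−1):
  stratum 1: (1125/2525)²·0.421·0.579/139 = 0.000348119
  stratum 2: (725/2525)²·0.587·0.413/45 = 0.000444149
  stratum 3: (675/2525)²·0.431·0.569/50 = 0.000350513
V̂(p̂_st) = 0.00114278; SE = √V̂ = 0.0338051

p̂_st ≈ 0.4713, SE ≈ 0.0338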